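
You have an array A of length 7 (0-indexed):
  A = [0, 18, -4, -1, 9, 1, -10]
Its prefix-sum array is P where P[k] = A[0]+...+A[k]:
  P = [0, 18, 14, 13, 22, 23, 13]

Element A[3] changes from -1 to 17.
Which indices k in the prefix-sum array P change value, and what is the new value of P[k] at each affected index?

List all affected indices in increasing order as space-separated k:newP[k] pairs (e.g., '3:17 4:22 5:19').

P[k] = A[0] + ... + A[k]
P[k] includes A[3] iff k >= 3
Affected indices: 3, 4, ..., 6; delta = 18
  P[3]: 13 + 18 = 31
  P[4]: 22 + 18 = 40
  P[5]: 23 + 18 = 41
  P[6]: 13 + 18 = 31

Answer: 3:31 4:40 5:41 6:31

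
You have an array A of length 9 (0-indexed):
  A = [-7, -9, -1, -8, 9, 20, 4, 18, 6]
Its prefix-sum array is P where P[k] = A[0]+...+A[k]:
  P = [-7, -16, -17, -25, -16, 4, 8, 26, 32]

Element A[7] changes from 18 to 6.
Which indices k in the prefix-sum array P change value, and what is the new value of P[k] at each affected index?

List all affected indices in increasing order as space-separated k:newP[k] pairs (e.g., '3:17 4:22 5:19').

P[k] = A[0] + ... + A[k]
P[k] includes A[7] iff k >= 7
Affected indices: 7, 8, ..., 8; delta = -12
  P[7]: 26 + -12 = 14
  P[8]: 32 + -12 = 20

Answer: 7:14 8:20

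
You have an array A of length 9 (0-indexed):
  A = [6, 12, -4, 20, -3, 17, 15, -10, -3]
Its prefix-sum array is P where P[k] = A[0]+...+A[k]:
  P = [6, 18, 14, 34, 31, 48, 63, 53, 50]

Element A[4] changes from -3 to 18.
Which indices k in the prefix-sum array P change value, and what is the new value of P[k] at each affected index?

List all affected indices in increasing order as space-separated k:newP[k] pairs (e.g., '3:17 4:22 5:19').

P[k] = A[0] + ... + A[k]
P[k] includes A[4] iff k >= 4
Affected indices: 4, 5, ..., 8; delta = 21
  P[4]: 31 + 21 = 52
  P[5]: 48 + 21 = 69
  P[6]: 63 + 21 = 84
  P[7]: 53 + 21 = 74
  P[8]: 50 + 21 = 71

Answer: 4:52 5:69 6:84 7:74 8:71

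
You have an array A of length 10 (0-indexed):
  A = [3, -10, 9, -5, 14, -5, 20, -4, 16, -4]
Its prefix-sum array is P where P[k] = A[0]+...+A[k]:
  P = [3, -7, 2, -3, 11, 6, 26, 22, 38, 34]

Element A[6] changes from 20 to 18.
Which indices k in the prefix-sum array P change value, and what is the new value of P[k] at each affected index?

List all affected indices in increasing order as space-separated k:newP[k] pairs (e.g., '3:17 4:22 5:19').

Answer: 6:24 7:20 8:36 9:32

Derivation:
P[k] = A[0] + ... + A[k]
P[k] includes A[6] iff k >= 6
Affected indices: 6, 7, ..., 9; delta = -2
  P[6]: 26 + -2 = 24
  P[7]: 22 + -2 = 20
  P[8]: 38 + -2 = 36
  P[9]: 34 + -2 = 32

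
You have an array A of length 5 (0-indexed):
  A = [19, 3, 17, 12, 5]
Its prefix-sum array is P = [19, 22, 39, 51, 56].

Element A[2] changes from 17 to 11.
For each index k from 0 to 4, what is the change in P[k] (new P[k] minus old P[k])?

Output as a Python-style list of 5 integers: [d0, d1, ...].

Answer: [0, 0, -6, -6, -6]

Derivation:
Element change: A[2] 17 -> 11, delta = -6
For k < 2: P[k] unchanged, delta_P[k] = 0
For k >= 2: P[k] shifts by exactly -6
Delta array: [0, 0, -6, -6, -6]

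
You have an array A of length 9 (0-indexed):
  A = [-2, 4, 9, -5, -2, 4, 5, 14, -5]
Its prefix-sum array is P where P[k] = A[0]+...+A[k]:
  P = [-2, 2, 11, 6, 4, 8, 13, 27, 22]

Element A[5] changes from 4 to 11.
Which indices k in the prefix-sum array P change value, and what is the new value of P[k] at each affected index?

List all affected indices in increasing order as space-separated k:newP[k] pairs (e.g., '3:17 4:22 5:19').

P[k] = A[0] + ... + A[k]
P[k] includes A[5] iff k >= 5
Affected indices: 5, 6, ..., 8; delta = 7
  P[5]: 8 + 7 = 15
  P[6]: 13 + 7 = 20
  P[7]: 27 + 7 = 34
  P[8]: 22 + 7 = 29

Answer: 5:15 6:20 7:34 8:29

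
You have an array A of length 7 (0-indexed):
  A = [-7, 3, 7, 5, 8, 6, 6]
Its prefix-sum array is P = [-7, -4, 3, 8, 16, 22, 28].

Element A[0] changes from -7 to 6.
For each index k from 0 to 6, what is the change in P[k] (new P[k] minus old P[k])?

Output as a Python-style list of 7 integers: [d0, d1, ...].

Answer: [13, 13, 13, 13, 13, 13, 13]

Derivation:
Element change: A[0] -7 -> 6, delta = 13
For k < 0: P[k] unchanged, delta_P[k] = 0
For k >= 0: P[k] shifts by exactly 13
Delta array: [13, 13, 13, 13, 13, 13, 13]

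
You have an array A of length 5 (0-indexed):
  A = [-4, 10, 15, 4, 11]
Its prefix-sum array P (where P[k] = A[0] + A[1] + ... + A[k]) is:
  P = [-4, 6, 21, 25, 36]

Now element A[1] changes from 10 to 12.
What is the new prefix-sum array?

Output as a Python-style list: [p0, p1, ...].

Change: A[1] 10 -> 12, delta = 2
P[k] for k < 1: unchanged (A[1] not included)
P[k] for k >= 1: shift by delta = 2
  P[0] = -4 + 0 = -4
  P[1] = 6 + 2 = 8
  P[2] = 21 + 2 = 23
  P[3] = 25 + 2 = 27
  P[4] = 36 + 2 = 38

Answer: [-4, 8, 23, 27, 38]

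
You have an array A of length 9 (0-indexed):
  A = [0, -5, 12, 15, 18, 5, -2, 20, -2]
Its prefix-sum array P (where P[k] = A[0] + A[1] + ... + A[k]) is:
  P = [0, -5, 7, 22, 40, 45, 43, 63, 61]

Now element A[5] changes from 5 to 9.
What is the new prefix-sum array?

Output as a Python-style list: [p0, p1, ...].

Answer: [0, -5, 7, 22, 40, 49, 47, 67, 65]

Derivation:
Change: A[5] 5 -> 9, delta = 4
P[k] for k < 5: unchanged (A[5] not included)
P[k] for k >= 5: shift by delta = 4
  P[0] = 0 + 0 = 0
  P[1] = -5 + 0 = -5
  P[2] = 7 + 0 = 7
  P[3] = 22 + 0 = 22
  P[4] = 40 + 0 = 40
  P[5] = 45 + 4 = 49
  P[6] = 43 + 4 = 47
  P[7] = 63 + 4 = 67
  P[8] = 61 + 4 = 65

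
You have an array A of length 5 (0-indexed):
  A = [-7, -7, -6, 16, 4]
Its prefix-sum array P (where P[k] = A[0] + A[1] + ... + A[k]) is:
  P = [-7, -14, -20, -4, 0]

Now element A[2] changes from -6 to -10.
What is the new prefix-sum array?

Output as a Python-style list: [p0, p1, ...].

Change: A[2] -6 -> -10, delta = -4
P[k] for k < 2: unchanged (A[2] not included)
P[k] for k >= 2: shift by delta = -4
  P[0] = -7 + 0 = -7
  P[1] = -14 + 0 = -14
  P[2] = -20 + -4 = -24
  P[3] = -4 + -4 = -8
  P[4] = 0 + -4 = -4

Answer: [-7, -14, -24, -8, -4]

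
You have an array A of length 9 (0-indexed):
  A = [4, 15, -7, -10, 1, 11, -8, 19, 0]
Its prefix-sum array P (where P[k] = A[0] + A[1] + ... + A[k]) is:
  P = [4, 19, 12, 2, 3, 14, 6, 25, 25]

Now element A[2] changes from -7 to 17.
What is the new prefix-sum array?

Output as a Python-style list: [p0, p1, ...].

Answer: [4, 19, 36, 26, 27, 38, 30, 49, 49]

Derivation:
Change: A[2] -7 -> 17, delta = 24
P[k] for k < 2: unchanged (A[2] not included)
P[k] for k >= 2: shift by delta = 24
  P[0] = 4 + 0 = 4
  P[1] = 19 + 0 = 19
  P[2] = 12 + 24 = 36
  P[3] = 2 + 24 = 26
  P[4] = 3 + 24 = 27
  P[5] = 14 + 24 = 38
  P[6] = 6 + 24 = 30
  P[7] = 25 + 24 = 49
  P[8] = 25 + 24 = 49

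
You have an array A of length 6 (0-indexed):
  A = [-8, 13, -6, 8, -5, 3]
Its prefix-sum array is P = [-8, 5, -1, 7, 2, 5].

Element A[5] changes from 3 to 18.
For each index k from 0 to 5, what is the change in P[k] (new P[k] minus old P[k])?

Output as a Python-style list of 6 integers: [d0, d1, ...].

Element change: A[5] 3 -> 18, delta = 15
For k < 5: P[k] unchanged, delta_P[k] = 0
For k >= 5: P[k] shifts by exactly 15
Delta array: [0, 0, 0, 0, 0, 15]

Answer: [0, 0, 0, 0, 0, 15]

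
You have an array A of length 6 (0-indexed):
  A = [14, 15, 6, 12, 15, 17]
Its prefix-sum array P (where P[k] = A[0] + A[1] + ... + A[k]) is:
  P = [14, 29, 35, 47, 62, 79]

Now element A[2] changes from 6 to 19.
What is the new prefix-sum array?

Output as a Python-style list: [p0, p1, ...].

Answer: [14, 29, 48, 60, 75, 92]

Derivation:
Change: A[2] 6 -> 19, delta = 13
P[k] for k < 2: unchanged (A[2] not included)
P[k] for k >= 2: shift by delta = 13
  P[0] = 14 + 0 = 14
  P[1] = 29 + 0 = 29
  P[2] = 35 + 13 = 48
  P[3] = 47 + 13 = 60
  P[4] = 62 + 13 = 75
  P[5] = 79 + 13 = 92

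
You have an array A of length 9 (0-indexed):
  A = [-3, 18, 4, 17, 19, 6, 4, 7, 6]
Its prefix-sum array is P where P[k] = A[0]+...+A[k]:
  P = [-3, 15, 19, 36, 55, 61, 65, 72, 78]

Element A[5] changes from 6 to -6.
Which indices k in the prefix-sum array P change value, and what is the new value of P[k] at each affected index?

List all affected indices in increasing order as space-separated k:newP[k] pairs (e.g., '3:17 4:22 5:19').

Answer: 5:49 6:53 7:60 8:66

Derivation:
P[k] = A[0] + ... + A[k]
P[k] includes A[5] iff k >= 5
Affected indices: 5, 6, ..., 8; delta = -12
  P[5]: 61 + -12 = 49
  P[6]: 65 + -12 = 53
  P[7]: 72 + -12 = 60
  P[8]: 78 + -12 = 66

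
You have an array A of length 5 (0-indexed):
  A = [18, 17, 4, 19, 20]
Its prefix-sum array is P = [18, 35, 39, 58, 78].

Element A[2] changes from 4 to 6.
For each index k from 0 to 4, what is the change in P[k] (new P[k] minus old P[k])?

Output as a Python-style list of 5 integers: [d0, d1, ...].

Element change: A[2] 4 -> 6, delta = 2
For k < 2: P[k] unchanged, delta_P[k] = 0
For k >= 2: P[k] shifts by exactly 2
Delta array: [0, 0, 2, 2, 2]

Answer: [0, 0, 2, 2, 2]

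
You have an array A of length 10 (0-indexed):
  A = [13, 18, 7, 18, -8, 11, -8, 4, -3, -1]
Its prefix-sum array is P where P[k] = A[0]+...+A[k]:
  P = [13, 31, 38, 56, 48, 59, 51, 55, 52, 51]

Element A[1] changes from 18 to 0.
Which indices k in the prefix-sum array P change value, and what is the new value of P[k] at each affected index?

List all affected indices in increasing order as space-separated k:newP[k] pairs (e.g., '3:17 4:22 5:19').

P[k] = A[0] + ... + A[k]
P[k] includes A[1] iff k >= 1
Affected indices: 1, 2, ..., 9; delta = -18
  P[1]: 31 + -18 = 13
  P[2]: 38 + -18 = 20
  P[3]: 56 + -18 = 38
  P[4]: 48 + -18 = 30
  P[5]: 59 + -18 = 41
  P[6]: 51 + -18 = 33
  P[7]: 55 + -18 = 37
  P[8]: 52 + -18 = 34
  P[9]: 51 + -18 = 33

Answer: 1:13 2:20 3:38 4:30 5:41 6:33 7:37 8:34 9:33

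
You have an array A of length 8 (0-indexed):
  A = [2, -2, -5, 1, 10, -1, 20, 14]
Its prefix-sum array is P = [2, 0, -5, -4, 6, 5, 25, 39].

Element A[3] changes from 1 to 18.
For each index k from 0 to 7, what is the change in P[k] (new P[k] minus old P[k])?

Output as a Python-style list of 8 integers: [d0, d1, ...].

Answer: [0, 0, 0, 17, 17, 17, 17, 17]

Derivation:
Element change: A[3] 1 -> 18, delta = 17
For k < 3: P[k] unchanged, delta_P[k] = 0
For k >= 3: P[k] shifts by exactly 17
Delta array: [0, 0, 0, 17, 17, 17, 17, 17]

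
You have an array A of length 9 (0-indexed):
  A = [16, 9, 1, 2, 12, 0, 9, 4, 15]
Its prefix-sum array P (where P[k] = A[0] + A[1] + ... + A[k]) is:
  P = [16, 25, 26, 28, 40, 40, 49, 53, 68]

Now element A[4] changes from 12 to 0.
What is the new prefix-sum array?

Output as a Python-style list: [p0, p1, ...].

Answer: [16, 25, 26, 28, 28, 28, 37, 41, 56]

Derivation:
Change: A[4] 12 -> 0, delta = -12
P[k] for k < 4: unchanged (A[4] not included)
P[k] for k >= 4: shift by delta = -12
  P[0] = 16 + 0 = 16
  P[1] = 25 + 0 = 25
  P[2] = 26 + 0 = 26
  P[3] = 28 + 0 = 28
  P[4] = 40 + -12 = 28
  P[5] = 40 + -12 = 28
  P[6] = 49 + -12 = 37
  P[7] = 53 + -12 = 41
  P[8] = 68 + -12 = 56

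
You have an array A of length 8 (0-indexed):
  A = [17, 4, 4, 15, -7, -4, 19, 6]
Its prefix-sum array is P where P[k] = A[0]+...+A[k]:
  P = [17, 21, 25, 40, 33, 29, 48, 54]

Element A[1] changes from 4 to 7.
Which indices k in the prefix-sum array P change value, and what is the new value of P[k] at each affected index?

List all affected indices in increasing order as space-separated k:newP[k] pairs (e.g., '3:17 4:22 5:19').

P[k] = A[0] + ... + A[k]
P[k] includes A[1] iff k >= 1
Affected indices: 1, 2, ..., 7; delta = 3
  P[1]: 21 + 3 = 24
  P[2]: 25 + 3 = 28
  P[3]: 40 + 3 = 43
  P[4]: 33 + 3 = 36
  P[5]: 29 + 3 = 32
  P[6]: 48 + 3 = 51
  P[7]: 54 + 3 = 57

Answer: 1:24 2:28 3:43 4:36 5:32 6:51 7:57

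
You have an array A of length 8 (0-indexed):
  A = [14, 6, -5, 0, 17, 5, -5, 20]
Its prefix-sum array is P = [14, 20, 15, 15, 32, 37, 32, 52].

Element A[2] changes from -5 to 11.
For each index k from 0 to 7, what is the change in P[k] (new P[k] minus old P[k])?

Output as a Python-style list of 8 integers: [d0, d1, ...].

Answer: [0, 0, 16, 16, 16, 16, 16, 16]

Derivation:
Element change: A[2] -5 -> 11, delta = 16
For k < 2: P[k] unchanged, delta_P[k] = 0
For k >= 2: P[k] shifts by exactly 16
Delta array: [0, 0, 16, 16, 16, 16, 16, 16]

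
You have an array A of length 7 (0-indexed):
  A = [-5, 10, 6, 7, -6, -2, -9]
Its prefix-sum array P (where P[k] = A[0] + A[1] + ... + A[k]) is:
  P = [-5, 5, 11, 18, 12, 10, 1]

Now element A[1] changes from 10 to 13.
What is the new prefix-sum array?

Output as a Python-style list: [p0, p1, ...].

Answer: [-5, 8, 14, 21, 15, 13, 4]

Derivation:
Change: A[1] 10 -> 13, delta = 3
P[k] for k < 1: unchanged (A[1] not included)
P[k] for k >= 1: shift by delta = 3
  P[0] = -5 + 0 = -5
  P[1] = 5 + 3 = 8
  P[2] = 11 + 3 = 14
  P[3] = 18 + 3 = 21
  P[4] = 12 + 3 = 15
  P[5] = 10 + 3 = 13
  P[6] = 1 + 3 = 4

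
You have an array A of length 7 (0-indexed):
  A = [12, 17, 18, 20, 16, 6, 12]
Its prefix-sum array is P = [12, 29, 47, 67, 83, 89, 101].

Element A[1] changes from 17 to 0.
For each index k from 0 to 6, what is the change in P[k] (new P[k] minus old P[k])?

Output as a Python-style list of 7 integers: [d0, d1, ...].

Element change: A[1] 17 -> 0, delta = -17
For k < 1: P[k] unchanged, delta_P[k] = 0
For k >= 1: P[k] shifts by exactly -17
Delta array: [0, -17, -17, -17, -17, -17, -17]

Answer: [0, -17, -17, -17, -17, -17, -17]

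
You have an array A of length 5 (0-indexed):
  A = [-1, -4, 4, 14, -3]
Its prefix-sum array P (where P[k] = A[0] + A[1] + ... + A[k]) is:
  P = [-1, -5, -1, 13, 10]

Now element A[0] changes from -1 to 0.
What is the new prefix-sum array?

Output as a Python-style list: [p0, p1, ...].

Change: A[0] -1 -> 0, delta = 1
P[k] for k < 0: unchanged (A[0] not included)
P[k] for k >= 0: shift by delta = 1
  P[0] = -1 + 1 = 0
  P[1] = -5 + 1 = -4
  P[2] = -1 + 1 = 0
  P[3] = 13 + 1 = 14
  P[4] = 10 + 1 = 11

Answer: [0, -4, 0, 14, 11]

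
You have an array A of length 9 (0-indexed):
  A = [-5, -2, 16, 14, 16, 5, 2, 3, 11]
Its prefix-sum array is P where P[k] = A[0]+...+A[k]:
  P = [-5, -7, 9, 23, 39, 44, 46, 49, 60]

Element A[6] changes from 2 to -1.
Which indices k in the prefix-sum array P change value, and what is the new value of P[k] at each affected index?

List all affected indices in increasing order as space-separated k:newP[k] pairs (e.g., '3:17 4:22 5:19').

P[k] = A[0] + ... + A[k]
P[k] includes A[6] iff k >= 6
Affected indices: 6, 7, ..., 8; delta = -3
  P[6]: 46 + -3 = 43
  P[7]: 49 + -3 = 46
  P[8]: 60 + -3 = 57

Answer: 6:43 7:46 8:57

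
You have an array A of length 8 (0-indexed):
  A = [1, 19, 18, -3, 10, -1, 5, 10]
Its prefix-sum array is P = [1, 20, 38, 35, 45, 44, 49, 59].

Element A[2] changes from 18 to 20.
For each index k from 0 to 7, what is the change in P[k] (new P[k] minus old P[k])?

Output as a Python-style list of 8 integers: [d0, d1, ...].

Element change: A[2] 18 -> 20, delta = 2
For k < 2: P[k] unchanged, delta_P[k] = 0
For k >= 2: P[k] shifts by exactly 2
Delta array: [0, 0, 2, 2, 2, 2, 2, 2]

Answer: [0, 0, 2, 2, 2, 2, 2, 2]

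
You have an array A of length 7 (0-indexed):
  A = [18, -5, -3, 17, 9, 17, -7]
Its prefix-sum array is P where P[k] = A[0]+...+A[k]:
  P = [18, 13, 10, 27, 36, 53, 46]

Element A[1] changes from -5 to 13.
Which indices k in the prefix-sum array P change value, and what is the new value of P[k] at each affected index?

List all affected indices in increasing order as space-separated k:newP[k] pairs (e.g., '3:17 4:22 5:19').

Answer: 1:31 2:28 3:45 4:54 5:71 6:64

Derivation:
P[k] = A[0] + ... + A[k]
P[k] includes A[1] iff k >= 1
Affected indices: 1, 2, ..., 6; delta = 18
  P[1]: 13 + 18 = 31
  P[2]: 10 + 18 = 28
  P[3]: 27 + 18 = 45
  P[4]: 36 + 18 = 54
  P[5]: 53 + 18 = 71
  P[6]: 46 + 18 = 64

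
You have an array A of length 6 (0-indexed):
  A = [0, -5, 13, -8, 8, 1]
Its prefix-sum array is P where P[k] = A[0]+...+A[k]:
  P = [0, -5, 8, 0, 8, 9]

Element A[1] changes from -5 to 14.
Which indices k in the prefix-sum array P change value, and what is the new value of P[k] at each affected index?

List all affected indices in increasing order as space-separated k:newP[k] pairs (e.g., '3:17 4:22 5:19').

Answer: 1:14 2:27 3:19 4:27 5:28

Derivation:
P[k] = A[0] + ... + A[k]
P[k] includes A[1] iff k >= 1
Affected indices: 1, 2, ..., 5; delta = 19
  P[1]: -5 + 19 = 14
  P[2]: 8 + 19 = 27
  P[3]: 0 + 19 = 19
  P[4]: 8 + 19 = 27
  P[5]: 9 + 19 = 28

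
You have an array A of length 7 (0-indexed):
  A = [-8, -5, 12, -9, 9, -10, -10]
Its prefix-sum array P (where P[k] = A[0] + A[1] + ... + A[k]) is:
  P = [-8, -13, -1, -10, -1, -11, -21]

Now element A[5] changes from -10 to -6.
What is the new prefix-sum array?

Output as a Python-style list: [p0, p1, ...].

Answer: [-8, -13, -1, -10, -1, -7, -17]

Derivation:
Change: A[5] -10 -> -6, delta = 4
P[k] for k < 5: unchanged (A[5] not included)
P[k] for k >= 5: shift by delta = 4
  P[0] = -8 + 0 = -8
  P[1] = -13 + 0 = -13
  P[2] = -1 + 0 = -1
  P[3] = -10 + 0 = -10
  P[4] = -1 + 0 = -1
  P[5] = -11 + 4 = -7
  P[6] = -21 + 4 = -17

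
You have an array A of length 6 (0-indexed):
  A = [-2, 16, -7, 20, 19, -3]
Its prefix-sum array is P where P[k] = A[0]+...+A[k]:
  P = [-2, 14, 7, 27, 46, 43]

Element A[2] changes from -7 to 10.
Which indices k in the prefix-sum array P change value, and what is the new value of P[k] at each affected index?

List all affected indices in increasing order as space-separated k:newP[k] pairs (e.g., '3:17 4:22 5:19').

P[k] = A[0] + ... + A[k]
P[k] includes A[2] iff k >= 2
Affected indices: 2, 3, ..., 5; delta = 17
  P[2]: 7 + 17 = 24
  P[3]: 27 + 17 = 44
  P[4]: 46 + 17 = 63
  P[5]: 43 + 17 = 60

Answer: 2:24 3:44 4:63 5:60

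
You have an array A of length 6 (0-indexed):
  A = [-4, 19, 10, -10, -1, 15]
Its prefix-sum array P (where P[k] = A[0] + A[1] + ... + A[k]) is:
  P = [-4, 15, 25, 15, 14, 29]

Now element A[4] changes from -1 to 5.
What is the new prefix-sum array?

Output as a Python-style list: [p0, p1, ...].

Answer: [-4, 15, 25, 15, 20, 35]

Derivation:
Change: A[4] -1 -> 5, delta = 6
P[k] for k < 4: unchanged (A[4] not included)
P[k] for k >= 4: shift by delta = 6
  P[0] = -4 + 0 = -4
  P[1] = 15 + 0 = 15
  P[2] = 25 + 0 = 25
  P[3] = 15 + 0 = 15
  P[4] = 14 + 6 = 20
  P[5] = 29 + 6 = 35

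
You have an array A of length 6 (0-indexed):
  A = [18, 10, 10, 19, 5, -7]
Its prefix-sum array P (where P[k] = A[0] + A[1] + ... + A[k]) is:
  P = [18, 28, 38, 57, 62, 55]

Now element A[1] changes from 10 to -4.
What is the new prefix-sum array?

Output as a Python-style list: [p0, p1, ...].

Answer: [18, 14, 24, 43, 48, 41]

Derivation:
Change: A[1] 10 -> -4, delta = -14
P[k] for k < 1: unchanged (A[1] not included)
P[k] for k >= 1: shift by delta = -14
  P[0] = 18 + 0 = 18
  P[1] = 28 + -14 = 14
  P[2] = 38 + -14 = 24
  P[3] = 57 + -14 = 43
  P[4] = 62 + -14 = 48
  P[5] = 55 + -14 = 41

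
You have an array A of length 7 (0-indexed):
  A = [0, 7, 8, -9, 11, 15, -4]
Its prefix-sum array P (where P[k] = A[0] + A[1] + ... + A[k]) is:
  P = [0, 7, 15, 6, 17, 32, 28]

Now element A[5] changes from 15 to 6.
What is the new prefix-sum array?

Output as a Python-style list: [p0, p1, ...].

Change: A[5] 15 -> 6, delta = -9
P[k] for k < 5: unchanged (A[5] not included)
P[k] for k >= 5: shift by delta = -9
  P[0] = 0 + 0 = 0
  P[1] = 7 + 0 = 7
  P[2] = 15 + 0 = 15
  P[3] = 6 + 0 = 6
  P[4] = 17 + 0 = 17
  P[5] = 32 + -9 = 23
  P[6] = 28 + -9 = 19

Answer: [0, 7, 15, 6, 17, 23, 19]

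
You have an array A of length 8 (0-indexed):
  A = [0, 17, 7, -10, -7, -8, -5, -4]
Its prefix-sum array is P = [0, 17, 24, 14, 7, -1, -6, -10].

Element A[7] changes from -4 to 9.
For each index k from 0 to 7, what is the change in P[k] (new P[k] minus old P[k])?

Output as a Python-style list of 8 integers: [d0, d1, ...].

Answer: [0, 0, 0, 0, 0, 0, 0, 13]

Derivation:
Element change: A[7] -4 -> 9, delta = 13
For k < 7: P[k] unchanged, delta_P[k] = 0
For k >= 7: P[k] shifts by exactly 13
Delta array: [0, 0, 0, 0, 0, 0, 0, 13]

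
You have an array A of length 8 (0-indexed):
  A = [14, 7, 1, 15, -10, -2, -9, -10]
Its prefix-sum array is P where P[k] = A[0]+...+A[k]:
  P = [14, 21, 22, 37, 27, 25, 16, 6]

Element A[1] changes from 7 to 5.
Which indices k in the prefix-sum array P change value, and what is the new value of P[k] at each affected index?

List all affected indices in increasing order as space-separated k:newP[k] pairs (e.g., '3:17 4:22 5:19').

Answer: 1:19 2:20 3:35 4:25 5:23 6:14 7:4

Derivation:
P[k] = A[0] + ... + A[k]
P[k] includes A[1] iff k >= 1
Affected indices: 1, 2, ..., 7; delta = -2
  P[1]: 21 + -2 = 19
  P[2]: 22 + -2 = 20
  P[3]: 37 + -2 = 35
  P[4]: 27 + -2 = 25
  P[5]: 25 + -2 = 23
  P[6]: 16 + -2 = 14
  P[7]: 6 + -2 = 4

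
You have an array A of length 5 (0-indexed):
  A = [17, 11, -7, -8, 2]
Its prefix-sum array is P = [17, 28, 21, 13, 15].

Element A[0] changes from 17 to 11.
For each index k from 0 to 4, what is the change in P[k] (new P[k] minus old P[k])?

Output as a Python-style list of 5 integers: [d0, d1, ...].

Answer: [-6, -6, -6, -6, -6]

Derivation:
Element change: A[0] 17 -> 11, delta = -6
For k < 0: P[k] unchanged, delta_P[k] = 0
For k >= 0: P[k] shifts by exactly -6
Delta array: [-6, -6, -6, -6, -6]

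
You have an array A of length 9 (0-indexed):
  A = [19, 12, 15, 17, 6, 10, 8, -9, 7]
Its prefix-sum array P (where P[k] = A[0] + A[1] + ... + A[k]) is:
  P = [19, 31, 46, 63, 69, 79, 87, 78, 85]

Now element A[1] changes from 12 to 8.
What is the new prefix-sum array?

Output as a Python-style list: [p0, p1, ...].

Answer: [19, 27, 42, 59, 65, 75, 83, 74, 81]

Derivation:
Change: A[1] 12 -> 8, delta = -4
P[k] for k < 1: unchanged (A[1] not included)
P[k] for k >= 1: shift by delta = -4
  P[0] = 19 + 0 = 19
  P[1] = 31 + -4 = 27
  P[2] = 46 + -4 = 42
  P[3] = 63 + -4 = 59
  P[4] = 69 + -4 = 65
  P[5] = 79 + -4 = 75
  P[6] = 87 + -4 = 83
  P[7] = 78 + -4 = 74
  P[8] = 85 + -4 = 81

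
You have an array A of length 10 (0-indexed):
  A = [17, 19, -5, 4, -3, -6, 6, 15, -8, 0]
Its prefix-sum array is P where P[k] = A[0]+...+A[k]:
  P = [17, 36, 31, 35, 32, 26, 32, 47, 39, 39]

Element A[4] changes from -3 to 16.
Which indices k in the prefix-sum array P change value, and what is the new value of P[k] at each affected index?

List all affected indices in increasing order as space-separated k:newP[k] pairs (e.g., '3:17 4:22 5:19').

Answer: 4:51 5:45 6:51 7:66 8:58 9:58

Derivation:
P[k] = A[0] + ... + A[k]
P[k] includes A[4] iff k >= 4
Affected indices: 4, 5, ..., 9; delta = 19
  P[4]: 32 + 19 = 51
  P[5]: 26 + 19 = 45
  P[6]: 32 + 19 = 51
  P[7]: 47 + 19 = 66
  P[8]: 39 + 19 = 58
  P[9]: 39 + 19 = 58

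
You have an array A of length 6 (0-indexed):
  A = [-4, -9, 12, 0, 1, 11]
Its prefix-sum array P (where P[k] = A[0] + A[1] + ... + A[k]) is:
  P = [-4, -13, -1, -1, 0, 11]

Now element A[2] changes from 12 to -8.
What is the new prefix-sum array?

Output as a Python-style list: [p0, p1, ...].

Change: A[2] 12 -> -8, delta = -20
P[k] for k < 2: unchanged (A[2] not included)
P[k] for k >= 2: shift by delta = -20
  P[0] = -4 + 0 = -4
  P[1] = -13 + 0 = -13
  P[2] = -1 + -20 = -21
  P[3] = -1 + -20 = -21
  P[4] = 0 + -20 = -20
  P[5] = 11 + -20 = -9

Answer: [-4, -13, -21, -21, -20, -9]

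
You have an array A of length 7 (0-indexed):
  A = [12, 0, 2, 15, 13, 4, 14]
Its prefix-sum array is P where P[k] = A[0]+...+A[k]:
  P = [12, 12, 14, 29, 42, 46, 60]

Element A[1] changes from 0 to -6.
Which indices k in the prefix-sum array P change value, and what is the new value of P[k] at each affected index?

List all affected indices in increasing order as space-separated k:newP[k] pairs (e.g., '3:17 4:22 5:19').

P[k] = A[0] + ... + A[k]
P[k] includes A[1] iff k >= 1
Affected indices: 1, 2, ..., 6; delta = -6
  P[1]: 12 + -6 = 6
  P[2]: 14 + -6 = 8
  P[3]: 29 + -6 = 23
  P[4]: 42 + -6 = 36
  P[5]: 46 + -6 = 40
  P[6]: 60 + -6 = 54

Answer: 1:6 2:8 3:23 4:36 5:40 6:54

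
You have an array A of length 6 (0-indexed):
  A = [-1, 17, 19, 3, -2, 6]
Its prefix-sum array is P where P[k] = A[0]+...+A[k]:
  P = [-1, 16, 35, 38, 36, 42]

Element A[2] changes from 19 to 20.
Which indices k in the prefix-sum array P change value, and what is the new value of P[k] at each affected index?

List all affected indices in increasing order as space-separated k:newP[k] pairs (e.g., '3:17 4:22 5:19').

P[k] = A[0] + ... + A[k]
P[k] includes A[2] iff k >= 2
Affected indices: 2, 3, ..., 5; delta = 1
  P[2]: 35 + 1 = 36
  P[3]: 38 + 1 = 39
  P[4]: 36 + 1 = 37
  P[5]: 42 + 1 = 43

Answer: 2:36 3:39 4:37 5:43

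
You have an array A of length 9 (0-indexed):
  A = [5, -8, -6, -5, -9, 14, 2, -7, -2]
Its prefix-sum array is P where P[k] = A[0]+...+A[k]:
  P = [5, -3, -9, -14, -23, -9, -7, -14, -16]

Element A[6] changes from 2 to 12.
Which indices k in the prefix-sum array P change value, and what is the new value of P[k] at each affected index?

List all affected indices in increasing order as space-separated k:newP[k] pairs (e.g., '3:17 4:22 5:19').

P[k] = A[0] + ... + A[k]
P[k] includes A[6] iff k >= 6
Affected indices: 6, 7, ..., 8; delta = 10
  P[6]: -7 + 10 = 3
  P[7]: -14 + 10 = -4
  P[8]: -16 + 10 = -6

Answer: 6:3 7:-4 8:-6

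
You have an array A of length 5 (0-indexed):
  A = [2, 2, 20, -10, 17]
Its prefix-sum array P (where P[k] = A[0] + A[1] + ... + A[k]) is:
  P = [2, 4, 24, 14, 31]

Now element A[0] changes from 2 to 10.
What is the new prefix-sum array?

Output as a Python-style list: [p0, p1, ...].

Change: A[0] 2 -> 10, delta = 8
P[k] for k < 0: unchanged (A[0] not included)
P[k] for k >= 0: shift by delta = 8
  P[0] = 2 + 8 = 10
  P[1] = 4 + 8 = 12
  P[2] = 24 + 8 = 32
  P[3] = 14 + 8 = 22
  P[4] = 31 + 8 = 39

Answer: [10, 12, 32, 22, 39]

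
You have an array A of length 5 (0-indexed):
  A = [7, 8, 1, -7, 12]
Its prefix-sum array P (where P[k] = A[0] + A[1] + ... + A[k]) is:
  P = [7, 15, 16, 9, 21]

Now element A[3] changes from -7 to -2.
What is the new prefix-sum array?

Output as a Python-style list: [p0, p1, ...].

Answer: [7, 15, 16, 14, 26]

Derivation:
Change: A[3] -7 -> -2, delta = 5
P[k] for k < 3: unchanged (A[3] not included)
P[k] for k >= 3: shift by delta = 5
  P[0] = 7 + 0 = 7
  P[1] = 15 + 0 = 15
  P[2] = 16 + 0 = 16
  P[3] = 9 + 5 = 14
  P[4] = 21 + 5 = 26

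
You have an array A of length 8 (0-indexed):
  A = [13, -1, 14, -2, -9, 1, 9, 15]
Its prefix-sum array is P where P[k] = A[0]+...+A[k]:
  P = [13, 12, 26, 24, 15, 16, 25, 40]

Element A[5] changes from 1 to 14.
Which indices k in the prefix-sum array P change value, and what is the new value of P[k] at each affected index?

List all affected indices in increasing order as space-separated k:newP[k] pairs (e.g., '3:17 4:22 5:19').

P[k] = A[0] + ... + A[k]
P[k] includes A[5] iff k >= 5
Affected indices: 5, 6, ..., 7; delta = 13
  P[5]: 16 + 13 = 29
  P[6]: 25 + 13 = 38
  P[7]: 40 + 13 = 53

Answer: 5:29 6:38 7:53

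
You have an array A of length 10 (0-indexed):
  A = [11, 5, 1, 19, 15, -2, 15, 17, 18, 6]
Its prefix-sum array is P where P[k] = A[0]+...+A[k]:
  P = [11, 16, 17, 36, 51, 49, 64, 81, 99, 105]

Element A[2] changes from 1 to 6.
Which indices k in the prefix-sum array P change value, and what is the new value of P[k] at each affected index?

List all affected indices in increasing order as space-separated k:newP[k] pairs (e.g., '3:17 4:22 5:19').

P[k] = A[0] + ... + A[k]
P[k] includes A[2] iff k >= 2
Affected indices: 2, 3, ..., 9; delta = 5
  P[2]: 17 + 5 = 22
  P[3]: 36 + 5 = 41
  P[4]: 51 + 5 = 56
  P[5]: 49 + 5 = 54
  P[6]: 64 + 5 = 69
  P[7]: 81 + 5 = 86
  P[8]: 99 + 5 = 104
  P[9]: 105 + 5 = 110

Answer: 2:22 3:41 4:56 5:54 6:69 7:86 8:104 9:110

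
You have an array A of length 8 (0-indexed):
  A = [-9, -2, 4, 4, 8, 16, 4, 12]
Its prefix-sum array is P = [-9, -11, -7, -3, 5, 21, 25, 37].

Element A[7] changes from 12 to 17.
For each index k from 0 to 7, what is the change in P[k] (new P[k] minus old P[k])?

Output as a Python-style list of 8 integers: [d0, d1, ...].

Answer: [0, 0, 0, 0, 0, 0, 0, 5]

Derivation:
Element change: A[7] 12 -> 17, delta = 5
For k < 7: P[k] unchanged, delta_P[k] = 0
For k >= 7: P[k] shifts by exactly 5
Delta array: [0, 0, 0, 0, 0, 0, 0, 5]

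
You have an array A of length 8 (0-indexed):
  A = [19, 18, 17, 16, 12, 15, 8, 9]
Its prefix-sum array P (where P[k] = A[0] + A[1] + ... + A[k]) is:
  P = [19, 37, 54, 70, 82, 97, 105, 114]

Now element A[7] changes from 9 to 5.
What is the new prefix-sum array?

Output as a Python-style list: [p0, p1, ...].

Change: A[7] 9 -> 5, delta = -4
P[k] for k < 7: unchanged (A[7] not included)
P[k] for k >= 7: shift by delta = -4
  P[0] = 19 + 0 = 19
  P[1] = 37 + 0 = 37
  P[2] = 54 + 0 = 54
  P[3] = 70 + 0 = 70
  P[4] = 82 + 0 = 82
  P[5] = 97 + 0 = 97
  P[6] = 105 + 0 = 105
  P[7] = 114 + -4 = 110

Answer: [19, 37, 54, 70, 82, 97, 105, 110]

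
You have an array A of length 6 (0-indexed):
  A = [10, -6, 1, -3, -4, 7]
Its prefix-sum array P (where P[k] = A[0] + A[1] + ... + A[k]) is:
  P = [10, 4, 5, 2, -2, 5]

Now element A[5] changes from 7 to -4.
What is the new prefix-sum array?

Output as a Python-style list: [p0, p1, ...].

Change: A[5] 7 -> -4, delta = -11
P[k] for k < 5: unchanged (A[5] not included)
P[k] for k >= 5: shift by delta = -11
  P[0] = 10 + 0 = 10
  P[1] = 4 + 0 = 4
  P[2] = 5 + 0 = 5
  P[3] = 2 + 0 = 2
  P[4] = -2 + 0 = -2
  P[5] = 5 + -11 = -6

Answer: [10, 4, 5, 2, -2, -6]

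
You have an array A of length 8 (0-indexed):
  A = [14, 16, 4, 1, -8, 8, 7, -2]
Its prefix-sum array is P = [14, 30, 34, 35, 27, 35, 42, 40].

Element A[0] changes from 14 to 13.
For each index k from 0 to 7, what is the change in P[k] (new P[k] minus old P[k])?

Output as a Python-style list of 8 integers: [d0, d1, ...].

Element change: A[0] 14 -> 13, delta = -1
For k < 0: P[k] unchanged, delta_P[k] = 0
For k >= 0: P[k] shifts by exactly -1
Delta array: [-1, -1, -1, -1, -1, -1, -1, -1]

Answer: [-1, -1, -1, -1, -1, -1, -1, -1]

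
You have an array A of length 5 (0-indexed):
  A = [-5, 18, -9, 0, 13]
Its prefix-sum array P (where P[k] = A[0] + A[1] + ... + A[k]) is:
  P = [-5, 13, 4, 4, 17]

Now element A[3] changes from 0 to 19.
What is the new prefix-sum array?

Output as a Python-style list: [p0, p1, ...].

Answer: [-5, 13, 4, 23, 36]

Derivation:
Change: A[3] 0 -> 19, delta = 19
P[k] for k < 3: unchanged (A[3] not included)
P[k] for k >= 3: shift by delta = 19
  P[0] = -5 + 0 = -5
  P[1] = 13 + 0 = 13
  P[2] = 4 + 0 = 4
  P[3] = 4 + 19 = 23
  P[4] = 17 + 19 = 36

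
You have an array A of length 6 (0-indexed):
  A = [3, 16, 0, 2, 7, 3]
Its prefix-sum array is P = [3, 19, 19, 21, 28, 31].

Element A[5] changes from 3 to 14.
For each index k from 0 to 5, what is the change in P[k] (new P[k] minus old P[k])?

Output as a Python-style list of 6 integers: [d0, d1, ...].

Answer: [0, 0, 0, 0, 0, 11]

Derivation:
Element change: A[5] 3 -> 14, delta = 11
For k < 5: P[k] unchanged, delta_P[k] = 0
For k >= 5: P[k] shifts by exactly 11
Delta array: [0, 0, 0, 0, 0, 11]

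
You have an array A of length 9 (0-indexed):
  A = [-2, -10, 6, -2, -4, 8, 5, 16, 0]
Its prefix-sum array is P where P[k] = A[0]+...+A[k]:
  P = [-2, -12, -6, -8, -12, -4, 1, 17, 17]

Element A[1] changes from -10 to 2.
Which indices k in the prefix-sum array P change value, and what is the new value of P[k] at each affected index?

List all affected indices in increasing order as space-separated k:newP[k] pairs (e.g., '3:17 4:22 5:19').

Answer: 1:0 2:6 3:4 4:0 5:8 6:13 7:29 8:29

Derivation:
P[k] = A[0] + ... + A[k]
P[k] includes A[1] iff k >= 1
Affected indices: 1, 2, ..., 8; delta = 12
  P[1]: -12 + 12 = 0
  P[2]: -6 + 12 = 6
  P[3]: -8 + 12 = 4
  P[4]: -12 + 12 = 0
  P[5]: -4 + 12 = 8
  P[6]: 1 + 12 = 13
  P[7]: 17 + 12 = 29
  P[8]: 17 + 12 = 29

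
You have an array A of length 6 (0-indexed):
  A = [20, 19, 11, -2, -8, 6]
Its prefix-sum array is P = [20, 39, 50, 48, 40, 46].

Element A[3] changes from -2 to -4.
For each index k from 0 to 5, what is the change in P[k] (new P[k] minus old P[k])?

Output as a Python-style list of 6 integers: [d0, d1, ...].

Element change: A[3] -2 -> -4, delta = -2
For k < 3: P[k] unchanged, delta_P[k] = 0
For k >= 3: P[k] shifts by exactly -2
Delta array: [0, 0, 0, -2, -2, -2]

Answer: [0, 0, 0, -2, -2, -2]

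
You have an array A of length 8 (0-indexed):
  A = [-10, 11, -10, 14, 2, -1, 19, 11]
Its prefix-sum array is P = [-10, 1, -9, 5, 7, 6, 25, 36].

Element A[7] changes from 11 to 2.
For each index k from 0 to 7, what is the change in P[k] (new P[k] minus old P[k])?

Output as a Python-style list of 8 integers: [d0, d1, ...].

Element change: A[7] 11 -> 2, delta = -9
For k < 7: P[k] unchanged, delta_P[k] = 0
For k >= 7: P[k] shifts by exactly -9
Delta array: [0, 0, 0, 0, 0, 0, 0, -9]

Answer: [0, 0, 0, 0, 0, 0, 0, -9]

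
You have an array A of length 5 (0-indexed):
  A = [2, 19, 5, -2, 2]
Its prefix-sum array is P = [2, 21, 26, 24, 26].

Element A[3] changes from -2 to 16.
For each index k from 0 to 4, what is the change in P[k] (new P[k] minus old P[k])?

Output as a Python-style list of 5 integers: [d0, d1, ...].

Element change: A[3] -2 -> 16, delta = 18
For k < 3: P[k] unchanged, delta_P[k] = 0
For k >= 3: P[k] shifts by exactly 18
Delta array: [0, 0, 0, 18, 18]

Answer: [0, 0, 0, 18, 18]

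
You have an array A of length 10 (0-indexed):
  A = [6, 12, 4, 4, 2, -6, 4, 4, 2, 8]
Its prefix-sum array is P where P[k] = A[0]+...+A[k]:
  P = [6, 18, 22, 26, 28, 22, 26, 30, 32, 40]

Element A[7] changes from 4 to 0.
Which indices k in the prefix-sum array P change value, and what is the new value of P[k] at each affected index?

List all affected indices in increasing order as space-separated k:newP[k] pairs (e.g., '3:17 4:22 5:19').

P[k] = A[0] + ... + A[k]
P[k] includes A[7] iff k >= 7
Affected indices: 7, 8, ..., 9; delta = -4
  P[7]: 30 + -4 = 26
  P[8]: 32 + -4 = 28
  P[9]: 40 + -4 = 36

Answer: 7:26 8:28 9:36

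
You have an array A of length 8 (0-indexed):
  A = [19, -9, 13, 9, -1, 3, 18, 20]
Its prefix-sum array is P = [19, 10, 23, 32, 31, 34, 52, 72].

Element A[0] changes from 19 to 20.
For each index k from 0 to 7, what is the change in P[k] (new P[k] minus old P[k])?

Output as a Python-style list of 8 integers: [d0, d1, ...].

Element change: A[0] 19 -> 20, delta = 1
For k < 0: P[k] unchanged, delta_P[k] = 0
For k >= 0: P[k] shifts by exactly 1
Delta array: [1, 1, 1, 1, 1, 1, 1, 1]

Answer: [1, 1, 1, 1, 1, 1, 1, 1]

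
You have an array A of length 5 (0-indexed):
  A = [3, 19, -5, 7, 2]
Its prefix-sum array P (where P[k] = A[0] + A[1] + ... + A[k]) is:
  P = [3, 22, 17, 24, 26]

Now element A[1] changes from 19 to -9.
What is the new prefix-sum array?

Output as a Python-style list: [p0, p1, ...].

Change: A[1] 19 -> -9, delta = -28
P[k] for k < 1: unchanged (A[1] not included)
P[k] for k >= 1: shift by delta = -28
  P[0] = 3 + 0 = 3
  P[1] = 22 + -28 = -6
  P[2] = 17 + -28 = -11
  P[3] = 24 + -28 = -4
  P[4] = 26 + -28 = -2

Answer: [3, -6, -11, -4, -2]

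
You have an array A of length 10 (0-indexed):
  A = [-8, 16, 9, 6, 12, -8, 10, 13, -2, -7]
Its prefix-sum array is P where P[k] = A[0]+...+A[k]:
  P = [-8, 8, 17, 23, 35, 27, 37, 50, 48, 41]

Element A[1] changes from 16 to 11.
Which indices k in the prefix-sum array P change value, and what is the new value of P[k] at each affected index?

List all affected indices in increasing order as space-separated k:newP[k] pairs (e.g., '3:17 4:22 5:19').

Answer: 1:3 2:12 3:18 4:30 5:22 6:32 7:45 8:43 9:36

Derivation:
P[k] = A[0] + ... + A[k]
P[k] includes A[1] iff k >= 1
Affected indices: 1, 2, ..., 9; delta = -5
  P[1]: 8 + -5 = 3
  P[2]: 17 + -5 = 12
  P[3]: 23 + -5 = 18
  P[4]: 35 + -5 = 30
  P[5]: 27 + -5 = 22
  P[6]: 37 + -5 = 32
  P[7]: 50 + -5 = 45
  P[8]: 48 + -5 = 43
  P[9]: 41 + -5 = 36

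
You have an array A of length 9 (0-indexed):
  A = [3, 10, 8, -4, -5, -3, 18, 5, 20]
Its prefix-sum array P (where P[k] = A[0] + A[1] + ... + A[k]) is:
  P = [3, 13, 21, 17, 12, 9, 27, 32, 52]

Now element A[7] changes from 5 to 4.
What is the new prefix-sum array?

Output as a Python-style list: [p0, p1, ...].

Answer: [3, 13, 21, 17, 12, 9, 27, 31, 51]

Derivation:
Change: A[7] 5 -> 4, delta = -1
P[k] for k < 7: unchanged (A[7] not included)
P[k] for k >= 7: shift by delta = -1
  P[0] = 3 + 0 = 3
  P[1] = 13 + 0 = 13
  P[2] = 21 + 0 = 21
  P[3] = 17 + 0 = 17
  P[4] = 12 + 0 = 12
  P[5] = 9 + 0 = 9
  P[6] = 27 + 0 = 27
  P[7] = 32 + -1 = 31
  P[8] = 52 + -1 = 51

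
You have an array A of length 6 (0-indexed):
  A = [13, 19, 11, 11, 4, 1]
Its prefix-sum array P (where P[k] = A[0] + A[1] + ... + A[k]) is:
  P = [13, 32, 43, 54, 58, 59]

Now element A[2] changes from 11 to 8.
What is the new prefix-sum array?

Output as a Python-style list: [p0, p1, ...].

Answer: [13, 32, 40, 51, 55, 56]

Derivation:
Change: A[2] 11 -> 8, delta = -3
P[k] for k < 2: unchanged (A[2] not included)
P[k] for k >= 2: shift by delta = -3
  P[0] = 13 + 0 = 13
  P[1] = 32 + 0 = 32
  P[2] = 43 + -3 = 40
  P[3] = 54 + -3 = 51
  P[4] = 58 + -3 = 55
  P[5] = 59 + -3 = 56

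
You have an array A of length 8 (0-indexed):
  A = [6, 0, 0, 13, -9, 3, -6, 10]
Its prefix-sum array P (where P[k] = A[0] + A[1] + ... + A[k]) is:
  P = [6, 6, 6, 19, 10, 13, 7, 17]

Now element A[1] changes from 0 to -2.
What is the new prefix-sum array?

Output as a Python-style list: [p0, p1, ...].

Change: A[1] 0 -> -2, delta = -2
P[k] for k < 1: unchanged (A[1] not included)
P[k] for k >= 1: shift by delta = -2
  P[0] = 6 + 0 = 6
  P[1] = 6 + -2 = 4
  P[2] = 6 + -2 = 4
  P[3] = 19 + -2 = 17
  P[4] = 10 + -2 = 8
  P[5] = 13 + -2 = 11
  P[6] = 7 + -2 = 5
  P[7] = 17 + -2 = 15

Answer: [6, 4, 4, 17, 8, 11, 5, 15]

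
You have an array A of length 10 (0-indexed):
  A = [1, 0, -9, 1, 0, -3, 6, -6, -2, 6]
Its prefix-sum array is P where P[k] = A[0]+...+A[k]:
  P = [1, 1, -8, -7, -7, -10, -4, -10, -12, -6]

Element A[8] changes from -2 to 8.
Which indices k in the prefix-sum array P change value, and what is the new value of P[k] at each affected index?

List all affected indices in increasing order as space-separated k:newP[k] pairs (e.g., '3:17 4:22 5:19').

P[k] = A[0] + ... + A[k]
P[k] includes A[8] iff k >= 8
Affected indices: 8, 9, ..., 9; delta = 10
  P[8]: -12 + 10 = -2
  P[9]: -6 + 10 = 4

Answer: 8:-2 9:4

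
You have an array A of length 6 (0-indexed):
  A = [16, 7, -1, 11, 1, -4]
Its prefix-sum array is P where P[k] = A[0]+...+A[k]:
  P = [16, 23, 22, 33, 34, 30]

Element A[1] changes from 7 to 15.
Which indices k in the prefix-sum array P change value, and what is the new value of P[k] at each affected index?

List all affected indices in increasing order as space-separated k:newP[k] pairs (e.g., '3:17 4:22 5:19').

Answer: 1:31 2:30 3:41 4:42 5:38

Derivation:
P[k] = A[0] + ... + A[k]
P[k] includes A[1] iff k >= 1
Affected indices: 1, 2, ..., 5; delta = 8
  P[1]: 23 + 8 = 31
  P[2]: 22 + 8 = 30
  P[3]: 33 + 8 = 41
  P[4]: 34 + 8 = 42
  P[5]: 30 + 8 = 38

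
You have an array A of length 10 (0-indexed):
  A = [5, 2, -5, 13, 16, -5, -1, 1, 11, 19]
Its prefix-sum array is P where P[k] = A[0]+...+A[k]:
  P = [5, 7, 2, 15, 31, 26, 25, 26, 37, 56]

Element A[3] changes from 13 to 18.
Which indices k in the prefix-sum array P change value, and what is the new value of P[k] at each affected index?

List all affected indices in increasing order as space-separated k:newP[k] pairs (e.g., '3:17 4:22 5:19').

P[k] = A[0] + ... + A[k]
P[k] includes A[3] iff k >= 3
Affected indices: 3, 4, ..., 9; delta = 5
  P[3]: 15 + 5 = 20
  P[4]: 31 + 5 = 36
  P[5]: 26 + 5 = 31
  P[6]: 25 + 5 = 30
  P[7]: 26 + 5 = 31
  P[8]: 37 + 5 = 42
  P[9]: 56 + 5 = 61

Answer: 3:20 4:36 5:31 6:30 7:31 8:42 9:61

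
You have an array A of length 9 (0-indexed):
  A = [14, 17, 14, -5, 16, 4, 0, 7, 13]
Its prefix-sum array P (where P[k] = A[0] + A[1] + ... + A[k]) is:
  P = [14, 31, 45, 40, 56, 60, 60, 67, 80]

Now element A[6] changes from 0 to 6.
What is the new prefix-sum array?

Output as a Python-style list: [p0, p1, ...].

Change: A[6] 0 -> 6, delta = 6
P[k] for k < 6: unchanged (A[6] not included)
P[k] for k >= 6: shift by delta = 6
  P[0] = 14 + 0 = 14
  P[1] = 31 + 0 = 31
  P[2] = 45 + 0 = 45
  P[3] = 40 + 0 = 40
  P[4] = 56 + 0 = 56
  P[5] = 60 + 0 = 60
  P[6] = 60 + 6 = 66
  P[7] = 67 + 6 = 73
  P[8] = 80 + 6 = 86

Answer: [14, 31, 45, 40, 56, 60, 66, 73, 86]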